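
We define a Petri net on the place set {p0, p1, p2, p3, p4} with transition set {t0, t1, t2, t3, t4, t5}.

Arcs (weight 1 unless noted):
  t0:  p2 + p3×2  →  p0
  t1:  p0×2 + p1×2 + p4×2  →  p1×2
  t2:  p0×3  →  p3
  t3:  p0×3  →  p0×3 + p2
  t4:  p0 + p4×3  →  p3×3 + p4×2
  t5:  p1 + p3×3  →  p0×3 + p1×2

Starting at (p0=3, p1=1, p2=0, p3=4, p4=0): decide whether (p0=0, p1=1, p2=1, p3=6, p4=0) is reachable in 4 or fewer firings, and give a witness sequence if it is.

depth 0: 1 marking
depth 1: 4 markings reached so far
depth 2: 9 markings reached so far
depth 3: 16 markings reached so far
depth 4: 26 markings reached so far
target is not among the 26 markings reachable within 4 steps

NO — not reachable within 4 firings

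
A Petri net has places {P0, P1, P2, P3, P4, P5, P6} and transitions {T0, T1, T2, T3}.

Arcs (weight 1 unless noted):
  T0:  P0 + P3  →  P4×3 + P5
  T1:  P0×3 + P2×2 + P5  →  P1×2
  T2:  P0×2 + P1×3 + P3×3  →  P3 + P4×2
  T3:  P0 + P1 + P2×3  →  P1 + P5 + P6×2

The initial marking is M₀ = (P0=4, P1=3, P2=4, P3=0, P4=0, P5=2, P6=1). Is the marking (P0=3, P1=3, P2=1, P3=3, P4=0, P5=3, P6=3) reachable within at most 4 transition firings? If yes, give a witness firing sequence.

depth 0: 1 marking
depth 1: 3 markings reached so far
depth 2: 3 markings reached so far
(frontier empty at depth 2; search complete)
target is not among the 3 markings reachable within 4 steps

NO — not reachable within 4 firings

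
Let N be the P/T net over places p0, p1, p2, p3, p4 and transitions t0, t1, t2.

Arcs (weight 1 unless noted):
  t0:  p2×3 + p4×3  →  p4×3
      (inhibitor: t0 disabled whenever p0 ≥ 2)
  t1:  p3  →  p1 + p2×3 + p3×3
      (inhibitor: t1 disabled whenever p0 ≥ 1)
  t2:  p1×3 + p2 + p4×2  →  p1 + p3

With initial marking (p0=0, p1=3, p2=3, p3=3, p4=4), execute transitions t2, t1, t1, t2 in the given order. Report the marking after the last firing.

step 1: fire t2:  (p0=0, p1=3, p2=3, p3=3, p4=4) → (p0=0, p1=1, p2=2, p3=4, p4=2)
step 2: fire t1:  (p0=0, p1=1, p2=2, p3=4, p4=2) → (p0=0, p1=2, p2=5, p3=6, p4=2)
step 3: fire t1:  (p0=0, p1=2, p2=5, p3=6, p4=2) → (p0=0, p1=3, p2=8, p3=8, p4=2)
step 4: fire t2:  (p0=0, p1=3, p2=8, p3=8, p4=2) → (p0=0, p1=1, p2=7, p3=9, p4=0)

(p0=0, p1=1, p2=7, p3=9, p4=0)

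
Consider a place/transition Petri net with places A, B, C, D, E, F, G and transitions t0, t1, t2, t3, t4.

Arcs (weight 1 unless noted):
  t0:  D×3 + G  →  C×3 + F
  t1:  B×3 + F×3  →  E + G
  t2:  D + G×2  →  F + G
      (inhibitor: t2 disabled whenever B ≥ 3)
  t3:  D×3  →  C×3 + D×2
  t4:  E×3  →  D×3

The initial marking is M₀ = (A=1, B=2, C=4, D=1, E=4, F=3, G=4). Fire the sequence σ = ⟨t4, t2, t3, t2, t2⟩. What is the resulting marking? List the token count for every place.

step 1: fire t4:  (A=1, B=2, C=4, D=1, E=4, F=3, G=4) → (A=1, B=2, C=4, D=4, E=1, F=3, G=4)
step 2: fire t2:  (A=1, B=2, C=4, D=4, E=1, F=3, G=4) → (A=1, B=2, C=4, D=3, E=1, F=4, G=3)
step 3: fire t3:  (A=1, B=2, C=4, D=3, E=1, F=4, G=3) → (A=1, B=2, C=7, D=2, E=1, F=4, G=3)
step 4: fire t2:  (A=1, B=2, C=7, D=2, E=1, F=4, G=3) → (A=1, B=2, C=7, D=1, E=1, F=5, G=2)
step 5: fire t2:  (A=1, B=2, C=7, D=1, E=1, F=5, G=2) → (A=1, B=2, C=7, D=0, E=1, F=6, G=1)

(A=1, B=2, C=7, D=0, E=1, F=6, G=1)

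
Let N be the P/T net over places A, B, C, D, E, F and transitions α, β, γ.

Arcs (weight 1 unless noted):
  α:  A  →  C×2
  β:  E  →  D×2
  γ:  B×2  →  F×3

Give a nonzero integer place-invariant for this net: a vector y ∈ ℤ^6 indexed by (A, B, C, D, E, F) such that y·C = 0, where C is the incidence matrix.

y = (A:2, B:0, C:1, D:0, E:0, F:0)

Incidence matrix C (rows=places, cols=transitions):
        α    β    γ
    A  -1    0    0
    B   0    0   -2
    C   2    0    0
    D   0    2    0
    E   0   -1    0
    F   0    0    3

Candidate y = [2, 0, 1, 0, 0, 0]; check y·C column-wise:
  col α: 2·-1 + 1·2 = 0
  col β: 2·0 + 1·0 + 0·2 + 0·-1 = 0
  col γ: 2·0 + 0·-2 + 1·0 + 0·3 = 0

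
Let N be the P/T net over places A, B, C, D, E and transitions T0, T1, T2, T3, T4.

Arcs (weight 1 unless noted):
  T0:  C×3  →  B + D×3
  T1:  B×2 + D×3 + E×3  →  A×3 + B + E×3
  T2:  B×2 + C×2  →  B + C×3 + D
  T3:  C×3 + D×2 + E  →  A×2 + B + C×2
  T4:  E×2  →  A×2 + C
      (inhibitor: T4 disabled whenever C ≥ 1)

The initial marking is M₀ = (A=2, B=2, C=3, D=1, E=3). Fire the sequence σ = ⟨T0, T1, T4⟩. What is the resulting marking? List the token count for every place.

step 1: fire T0:  (A=2, B=2, C=3, D=1, E=3) → (A=2, B=3, C=0, D=4, E=3)
step 2: fire T1:  (A=2, B=3, C=0, D=4, E=3) → (A=5, B=2, C=0, D=1, E=3)
step 3: fire T4:  (A=5, B=2, C=0, D=1, E=3) → (A=7, B=2, C=1, D=1, E=1)

(A=7, B=2, C=1, D=1, E=1)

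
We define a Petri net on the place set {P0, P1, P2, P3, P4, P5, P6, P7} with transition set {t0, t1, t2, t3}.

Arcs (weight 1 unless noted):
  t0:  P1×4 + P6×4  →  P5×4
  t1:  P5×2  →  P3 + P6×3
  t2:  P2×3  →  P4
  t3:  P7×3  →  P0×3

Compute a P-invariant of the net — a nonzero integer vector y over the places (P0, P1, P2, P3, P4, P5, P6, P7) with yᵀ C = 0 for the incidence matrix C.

Incidence matrix C (rows=places, cols=transitions):
       t0   t1   t2   t3
   P0   0    0    0    3
   P1  -4    0    0    0
   P2   0    0   -3    0
   P3   0    1    0    0
   P4   0    0    1    0
   P5   4   -2    0    0
   P6  -4    3    0    0
   P7   0    0    0   -3

Candidate y = [0, 0, 1, 0, 3, 0, 0, 0]; check y·C column-wise:
  col t0: 0·-4 + 1·0 + 3·0 + 0·4 + 0·-4 = 0
  col t1: 1·0 + 0·1 + 3·0 + 0·-2 + 0·3 = 0
  col t2: 1·-3 + 3·1 = 0
  col t3: 0·3 + 1·0 + 3·0 + 0·-3 = 0

y = (P0:0, P1:0, P2:1, P3:0, P4:3, P5:0, P6:0, P7:0)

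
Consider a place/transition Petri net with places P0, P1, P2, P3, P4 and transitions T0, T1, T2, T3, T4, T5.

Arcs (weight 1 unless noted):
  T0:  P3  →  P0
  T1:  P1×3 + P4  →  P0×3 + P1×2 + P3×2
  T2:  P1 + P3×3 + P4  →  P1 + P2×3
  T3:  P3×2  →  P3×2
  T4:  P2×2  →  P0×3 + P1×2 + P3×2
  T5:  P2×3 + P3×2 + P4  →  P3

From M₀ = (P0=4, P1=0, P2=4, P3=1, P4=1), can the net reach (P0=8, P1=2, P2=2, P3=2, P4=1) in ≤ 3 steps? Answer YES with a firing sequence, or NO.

YES — reachable via ⟨T0, T4⟩ (2 firings)

step 1: fire T0:  (P0=4, P1=0, P2=4, P3=1, P4=1) → (P0=5, P1=0, P2=4, P3=0, P4=1)
step 2: fire T4:  (P0=5, P1=0, P2=4, P3=0, P4=1) → (P0=8, P1=2, P2=2, P3=2, P4=1)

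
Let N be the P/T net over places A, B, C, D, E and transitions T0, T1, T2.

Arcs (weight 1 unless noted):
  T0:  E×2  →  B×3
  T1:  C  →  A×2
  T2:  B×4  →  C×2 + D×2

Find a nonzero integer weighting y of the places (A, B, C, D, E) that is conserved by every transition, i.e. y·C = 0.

y = (A:1, B:0, C:2, D:-2, E:0)

Incidence matrix C (rows=places, cols=transitions):
       T0   T1   T2
    A   0    2    0
    B   3    0   -4
    C   0   -1    2
    D   0    0    2
    E  -2    0    0

Candidate y = [1, 0, 2, -2, 0]; check y·C column-wise:
  col T0: 1·0 + 0·3 + 2·0 + -2·0 + 0·-2 = 0
  col T1: 1·2 + 2·-1 + -2·0 = 0
  col T2: 1·0 + 0·-4 + 2·2 + -2·2 = 0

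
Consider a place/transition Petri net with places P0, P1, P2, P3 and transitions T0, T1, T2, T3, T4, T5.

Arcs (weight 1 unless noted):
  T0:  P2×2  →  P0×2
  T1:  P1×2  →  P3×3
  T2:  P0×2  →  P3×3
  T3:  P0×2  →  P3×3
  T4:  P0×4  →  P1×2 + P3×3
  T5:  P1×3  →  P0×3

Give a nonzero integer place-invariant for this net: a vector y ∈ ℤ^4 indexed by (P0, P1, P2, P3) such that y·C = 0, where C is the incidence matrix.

y = (P0:3, P1:3, P2:3, P3:2)

Incidence matrix C (rows=places, cols=transitions):
       T0   T1   T2   T3   T4   T5
   P0   2    0   -2   -2   -4    3
   P1   0   -2    0    0    2   -3
   P2  -2    0    0    0    0    0
   P3   0    3    3    3    3    0

Candidate y = [3, 3, 3, 2]; check y·C column-wise:
  col T0: 3·2 + 3·0 + 3·-2 + 2·0 = 0
  col T1: 3·0 + 3·-2 + 3·0 + 2·3 = 0
  col T2: 3·-2 + 3·0 + 3·0 + 2·3 = 0
  col T3: 3·-2 + 3·0 + 3·0 + 2·3 = 0
  col T4: 3·-4 + 3·2 + 3·0 + 2·3 = 0
  col T5: 3·3 + 3·-3 + 3·0 + 2·0 = 0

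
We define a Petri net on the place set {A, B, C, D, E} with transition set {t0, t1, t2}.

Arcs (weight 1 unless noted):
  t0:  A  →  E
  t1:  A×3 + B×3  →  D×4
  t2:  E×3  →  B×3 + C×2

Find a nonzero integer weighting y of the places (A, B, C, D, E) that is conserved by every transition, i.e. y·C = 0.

Incidence matrix C (rows=places, cols=transitions):
       t0   t1   t2
    A  -1   -3    0
    B   0   -3    3
    C   0    0    2
    D   0    4    0
    E   1    0   -3

Candidate y = [0, 4, -6, 3, 0]; check y·C column-wise:
  col t0: 0·-1 + 4·0 + -6·0 + 3·0 + 0·1 = 0
  col t1: 0·-3 + 4·-3 + -6·0 + 3·4 = 0
  col t2: 4·3 + -6·2 + 3·0 + 0·-3 = 0

y = (A:0, B:4, C:-6, D:3, E:0)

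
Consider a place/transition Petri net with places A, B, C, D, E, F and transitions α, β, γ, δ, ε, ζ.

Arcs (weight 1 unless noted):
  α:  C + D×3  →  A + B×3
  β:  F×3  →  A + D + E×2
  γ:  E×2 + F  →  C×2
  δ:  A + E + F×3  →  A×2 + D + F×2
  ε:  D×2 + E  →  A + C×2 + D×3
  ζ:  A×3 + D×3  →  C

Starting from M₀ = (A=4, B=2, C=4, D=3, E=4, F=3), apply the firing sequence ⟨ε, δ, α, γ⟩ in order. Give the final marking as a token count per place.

step 1: fire ε:  (A=4, B=2, C=4, D=3, E=4, F=3) → (A=5, B=2, C=6, D=4, E=3, F=3)
step 2: fire δ:  (A=5, B=2, C=6, D=4, E=3, F=3) → (A=6, B=2, C=6, D=5, E=2, F=2)
step 3: fire α:  (A=6, B=2, C=6, D=5, E=2, F=2) → (A=7, B=5, C=5, D=2, E=2, F=2)
step 4: fire γ:  (A=7, B=5, C=5, D=2, E=2, F=2) → (A=7, B=5, C=7, D=2, E=0, F=1)

(A=7, B=5, C=7, D=2, E=0, F=1)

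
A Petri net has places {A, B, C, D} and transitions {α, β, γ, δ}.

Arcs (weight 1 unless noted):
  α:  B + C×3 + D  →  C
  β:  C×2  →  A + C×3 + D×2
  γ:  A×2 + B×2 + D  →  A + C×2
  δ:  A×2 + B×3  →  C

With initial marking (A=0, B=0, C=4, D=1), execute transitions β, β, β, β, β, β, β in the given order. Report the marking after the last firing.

step 1: fire β:  (A=0, B=0, C=4, D=1) → (A=1, B=0, C=5, D=3)
step 2: fire β:  (A=1, B=0, C=5, D=3) → (A=2, B=0, C=6, D=5)
step 3: fire β:  (A=2, B=0, C=6, D=5) → (A=3, B=0, C=7, D=7)
step 4: fire β:  (A=3, B=0, C=7, D=7) → (A=4, B=0, C=8, D=9)
step 5: fire β:  (A=4, B=0, C=8, D=9) → (A=5, B=0, C=9, D=11)
step 6: fire β:  (A=5, B=0, C=9, D=11) → (A=6, B=0, C=10, D=13)
step 7: fire β:  (A=6, B=0, C=10, D=13) → (A=7, B=0, C=11, D=15)

(A=7, B=0, C=11, D=15)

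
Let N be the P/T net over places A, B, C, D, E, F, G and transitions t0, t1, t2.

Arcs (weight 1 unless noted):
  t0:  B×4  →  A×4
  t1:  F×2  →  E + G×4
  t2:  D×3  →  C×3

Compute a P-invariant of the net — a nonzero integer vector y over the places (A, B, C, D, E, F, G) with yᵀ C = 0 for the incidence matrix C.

y = (A:1, B:1, C:0, D:0, E:0, F:0, G:0)

Incidence matrix C (rows=places, cols=transitions):
       t0   t1   t2
    A   4    0    0
    B  -4    0    0
    C   0    0    3
    D   0    0   -3
    E   0    1    0
    F   0   -2    0
    G   0    4    0

Candidate y = [1, 1, 0, 0, 0, 0, 0]; check y·C column-wise:
  col t0: 1·4 + 1·-4 = 0
  col t1: 1·0 + 1·0 + 0·1 + 0·-2 + 0·4 = 0
  col t2: 1·0 + 1·0 + 0·3 + 0·-3 = 0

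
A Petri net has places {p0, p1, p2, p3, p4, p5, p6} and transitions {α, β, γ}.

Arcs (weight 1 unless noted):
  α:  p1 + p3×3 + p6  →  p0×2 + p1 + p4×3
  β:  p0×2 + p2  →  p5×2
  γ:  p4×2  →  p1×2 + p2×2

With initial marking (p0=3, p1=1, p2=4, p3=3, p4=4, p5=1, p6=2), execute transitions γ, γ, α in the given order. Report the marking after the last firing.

(p0=5, p1=5, p2=8, p3=0, p4=3, p5=1, p6=1)

step 1: fire γ:  (p0=3, p1=1, p2=4, p3=3, p4=4, p5=1, p6=2) → (p0=3, p1=3, p2=6, p3=3, p4=2, p5=1, p6=2)
step 2: fire γ:  (p0=3, p1=3, p2=6, p3=3, p4=2, p5=1, p6=2) → (p0=3, p1=5, p2=8, p3=3, p4=0, p5=1, p6=2)
step 3: fire α:  (p0=3, p1=5, p2=8, p3=3, p4=0, p5=1, p6=2) → (p0=5, p1=5, p2=8, p3=0, p4=3, p5=1, p6=1)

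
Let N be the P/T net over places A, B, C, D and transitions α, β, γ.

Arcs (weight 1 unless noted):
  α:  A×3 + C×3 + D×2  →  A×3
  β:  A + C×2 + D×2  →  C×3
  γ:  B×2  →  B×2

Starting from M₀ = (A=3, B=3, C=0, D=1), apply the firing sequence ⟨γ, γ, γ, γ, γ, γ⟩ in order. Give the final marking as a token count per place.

(A=3, B=3, C=0, D=1)

step 1: fire γ:  (A=3, B=3, C=0, D=1) → (A=3, B=3, C=0, D=1)
step 2: fire γ:  (A=3, B=3, C=0, D=1) → (A=3, B=3, C=0, D=1)
step 3: fire γ:  (A=3, B=3, C=0, D=1) → (A=3, B=3, C=0, D=1)
step 4: fire γ:  (A=3, B=3, C=0, D=1) → (A=3, B=3, C=0, D=1)
step 5: fire γ:  (A=3, B=3, C=0, D=1) → (A=3, B=3, C=0, D=1)
step 6: fire γ:  (A=3, B=3, C=0, D=1) → (A=3, B=3, C=0, D=1)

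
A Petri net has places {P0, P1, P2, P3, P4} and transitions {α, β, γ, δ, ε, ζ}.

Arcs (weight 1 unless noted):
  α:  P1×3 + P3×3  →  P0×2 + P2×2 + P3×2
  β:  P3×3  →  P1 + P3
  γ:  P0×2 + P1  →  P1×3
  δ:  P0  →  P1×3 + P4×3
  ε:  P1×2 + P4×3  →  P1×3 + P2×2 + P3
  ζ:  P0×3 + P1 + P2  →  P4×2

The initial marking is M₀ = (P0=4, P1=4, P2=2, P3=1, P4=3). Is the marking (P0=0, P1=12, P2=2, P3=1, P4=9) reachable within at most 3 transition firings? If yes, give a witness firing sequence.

step 1: fire γ:  (P0=4, P1=4, P2=2, P3=1, P4=3) → (P0=2, P1=6, P2=2, P3=1, P4=3)
step 2: fire δ:  (P0=2, P1=6, P2=2, P3=1, P4=3) → (P0=1, P1=9, P2=2, P3=1, P4=6)
step 3: fire δ:  (P0=1, P1=9, P2=2, P3=1, P4=6) → (P0=0, P1=12, P2=2, P3=1, P4=9)

YES — reachable via ⟨γ, δ, δ⟩ (3 firings)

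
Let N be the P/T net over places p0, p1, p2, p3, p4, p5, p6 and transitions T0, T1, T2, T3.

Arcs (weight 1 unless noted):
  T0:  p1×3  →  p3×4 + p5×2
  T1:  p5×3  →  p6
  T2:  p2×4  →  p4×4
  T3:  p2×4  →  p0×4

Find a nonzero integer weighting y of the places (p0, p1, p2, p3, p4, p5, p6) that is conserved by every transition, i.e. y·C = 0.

y = (p0:0, p1:4, p2:0, p3:3, p4:0, p5:0, p6:0)

Incidence matrix C (rows=places, cols=transitions):
       T0   T1   T2   T3
   p0   0    0    0    4
   p1  -3    0    0    0
   p2   0    0   -4   -4
   p3   4    0    0    0
   p4   0    0    4    0
   p5   2   -3    0    0
   p6   0    1    0    0

Candidate y = [0, 4, 0, 3, 0, 0, 0]; check y·C column-wise:
  col T0: 4·-3 + 3·4 + 0·2 = 0
  col T1: 4·0 + 3·0 + 0·-3 + 0·1 = 0
  col T2: 4·0 + 0·-4 + 3·0 + 0·4 = 0
  col T3: 0·4 + 4·0 + 0·-4 + 3·0 = 0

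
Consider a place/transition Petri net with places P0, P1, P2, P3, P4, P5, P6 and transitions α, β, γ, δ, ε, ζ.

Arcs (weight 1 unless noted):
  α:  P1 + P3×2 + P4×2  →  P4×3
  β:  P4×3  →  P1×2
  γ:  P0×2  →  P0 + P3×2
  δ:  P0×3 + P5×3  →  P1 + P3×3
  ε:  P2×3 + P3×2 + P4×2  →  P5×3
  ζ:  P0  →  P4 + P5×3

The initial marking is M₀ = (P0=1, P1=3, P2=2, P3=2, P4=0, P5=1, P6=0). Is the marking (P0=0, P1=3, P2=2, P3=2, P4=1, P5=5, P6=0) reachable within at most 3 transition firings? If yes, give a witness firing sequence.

NO — not reachable within 3 firings

depth 0: 1 marking
depth 1: 2 markings reached so far
depth 2: 2 markings reached so far
(frontier empty at depth 2; search complete)
target is not among the 2 markings reachable within 3 steps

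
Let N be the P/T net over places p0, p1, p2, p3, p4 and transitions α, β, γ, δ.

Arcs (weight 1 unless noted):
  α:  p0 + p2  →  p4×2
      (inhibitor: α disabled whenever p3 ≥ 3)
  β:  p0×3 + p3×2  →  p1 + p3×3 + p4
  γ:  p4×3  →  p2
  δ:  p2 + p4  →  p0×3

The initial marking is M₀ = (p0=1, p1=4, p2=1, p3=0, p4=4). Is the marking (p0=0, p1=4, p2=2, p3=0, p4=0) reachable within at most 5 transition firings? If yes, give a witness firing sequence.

step 1: fire α:  (p0=1, p1=4, p2=1, p3=0, p4=4) → (p0=0, p1=4, p2=0, p3=0, p4=6)
step 2: fire γ:  (p0=0, p1=4, p2=0, p3=0, p4=6) → (p0=0, p1=4, p2=1, p3=0, p4=3)
step 3: fire γ:  (p0=0, p1=4, p2=1, p3=0, p4=3) → (p0=0, p1=4, p2=2, p3=0, p4=0)

YES — reachable via ⟨α, γ, γ⟩ (3 firings)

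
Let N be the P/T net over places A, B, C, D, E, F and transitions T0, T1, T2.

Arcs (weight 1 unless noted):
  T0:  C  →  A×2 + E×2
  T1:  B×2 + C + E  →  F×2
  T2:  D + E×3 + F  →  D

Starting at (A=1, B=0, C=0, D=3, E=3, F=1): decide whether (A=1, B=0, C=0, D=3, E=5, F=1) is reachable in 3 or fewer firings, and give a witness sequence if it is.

NO — not reachable within 3 firings

depth 0: 1 marking
depth 1: 2 markings reached so far
depth 2: 2 markings reached so far
(frontier empty at depth 2; search complete)
target is not among the 2 markings reachable within 3 steps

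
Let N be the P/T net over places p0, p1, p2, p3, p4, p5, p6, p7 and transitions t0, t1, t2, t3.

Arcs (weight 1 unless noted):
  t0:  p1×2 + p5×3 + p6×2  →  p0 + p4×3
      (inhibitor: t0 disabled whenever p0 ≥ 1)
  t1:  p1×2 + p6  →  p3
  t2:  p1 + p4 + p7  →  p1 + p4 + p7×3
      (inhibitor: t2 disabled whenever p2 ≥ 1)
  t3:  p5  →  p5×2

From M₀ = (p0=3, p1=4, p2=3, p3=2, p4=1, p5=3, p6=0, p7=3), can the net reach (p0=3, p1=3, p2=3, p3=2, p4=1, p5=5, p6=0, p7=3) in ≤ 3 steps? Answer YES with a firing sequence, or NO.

depth 0: 1 marking
depth 1: 2 markings reached so far
depth 2: 3 markings reached so far
depth 3: 4 markings reached so far
target is not among the 4 markings reachable within 3 steps

NO — not reachable within 3 firings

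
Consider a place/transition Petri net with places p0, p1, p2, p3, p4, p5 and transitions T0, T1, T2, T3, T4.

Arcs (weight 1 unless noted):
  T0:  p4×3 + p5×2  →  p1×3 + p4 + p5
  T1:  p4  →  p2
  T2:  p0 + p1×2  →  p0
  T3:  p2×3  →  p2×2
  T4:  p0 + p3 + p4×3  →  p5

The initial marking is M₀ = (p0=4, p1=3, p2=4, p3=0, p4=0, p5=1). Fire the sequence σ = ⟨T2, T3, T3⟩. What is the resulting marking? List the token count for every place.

(p0=4, p1=1, p2=2, p3=0, p4=0, p5=1)

step 1: fire T2:  (p0=4, p1=3, p2=4, p3=0, p4=0, p5=1) → (p0=4, p1=1, p2=4, p3=0, p4=0, p5=1)
step 2: fire T3:  (p0=4, p1=1, p2=4, p3=0, p4=0, p5=1) → (p0=4, p1=1, p2=3, p3=0, p4=0, p5=1)
step 3: fire T3:  (p0=4, p1=1, p2=3, p3=0, p4=0, p5=1) → (p0=4, p1=1, p2=2, p3=0, p4=0, p5=1)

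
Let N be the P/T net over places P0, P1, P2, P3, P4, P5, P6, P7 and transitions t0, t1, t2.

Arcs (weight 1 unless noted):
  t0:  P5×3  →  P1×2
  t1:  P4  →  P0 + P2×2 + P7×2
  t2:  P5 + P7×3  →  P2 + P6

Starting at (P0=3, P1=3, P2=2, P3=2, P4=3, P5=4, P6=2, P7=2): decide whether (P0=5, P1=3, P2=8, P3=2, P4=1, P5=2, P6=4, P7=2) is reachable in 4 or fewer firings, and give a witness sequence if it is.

depth 0: 1 marking
depth 1: 3 markings reached so far
depth 2: 6 markings reached so far
depth 3: 10 markings reached so far
depth 4: 14 markings reached so far
target is not among the 14 markings reachable within 4 steps

NO — not reachable within 4 firings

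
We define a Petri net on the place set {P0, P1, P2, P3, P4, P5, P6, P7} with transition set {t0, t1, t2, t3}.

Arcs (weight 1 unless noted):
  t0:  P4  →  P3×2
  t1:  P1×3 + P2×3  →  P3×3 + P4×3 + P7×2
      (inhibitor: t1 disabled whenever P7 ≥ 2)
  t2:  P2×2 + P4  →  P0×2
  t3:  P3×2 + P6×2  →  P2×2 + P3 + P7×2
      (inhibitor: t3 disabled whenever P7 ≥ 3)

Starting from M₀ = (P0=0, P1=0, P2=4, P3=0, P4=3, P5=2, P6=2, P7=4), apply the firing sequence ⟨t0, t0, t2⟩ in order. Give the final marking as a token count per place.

(P0=2, P1=0, P2=2, P3=4, P4=0, P5=2, P6=2, P7=4)

step 1: fire t0:  (P0=0, P1=0, P2=4, P3=0, P4=3, P5=2, P6=2, P7=4) → (P0=0, P1=0, P2=4, P3=2, P4=2, P5=2, P6=2, P7=4)
step 2: fire t0:  (P0=0, P1=0, P2=4, P3=2, P4=2, P5=2, P6=2, P7=4) → (P0=0, P1=0, P2=4, P3=4, P4=1, P5=2, P6=2, P7=4)
step 3: fire t2:  (P0=0, P1=0, P2=4, P3=4, P4=1, P5=2, P6=2, P7=4) → (P0=2, P1=0, P2=2, P3=4, P4=0, P5=2, P6=2, P7=4)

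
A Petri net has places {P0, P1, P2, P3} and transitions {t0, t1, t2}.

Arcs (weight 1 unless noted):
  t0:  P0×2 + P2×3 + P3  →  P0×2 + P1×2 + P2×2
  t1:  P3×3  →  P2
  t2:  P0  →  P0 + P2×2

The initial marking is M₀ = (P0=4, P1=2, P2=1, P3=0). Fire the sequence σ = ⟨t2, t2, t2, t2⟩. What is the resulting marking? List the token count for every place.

(P0=4, P1=2, P2=9, P3=0)

step 1: fire t2:  (P0=4, P1=2, P2=1, P3=0) → (P0=4, P1=2, P2=3, P3=0)
step 2: fire t2:  (P0=4, P1=2, P2=3, P3=0) → (P0=4, P1=2, P2=5, P3=0)
step 3: fire t2:  (P0=4, P1=2, P2=5, P3=0) → (P0=4, P1=2, P2=7, P3=0)
step 4: fire t2:  (P0=4, P1=2, P2=7, P3=0) → (P0=4, P1=2, P2=9, P3=0)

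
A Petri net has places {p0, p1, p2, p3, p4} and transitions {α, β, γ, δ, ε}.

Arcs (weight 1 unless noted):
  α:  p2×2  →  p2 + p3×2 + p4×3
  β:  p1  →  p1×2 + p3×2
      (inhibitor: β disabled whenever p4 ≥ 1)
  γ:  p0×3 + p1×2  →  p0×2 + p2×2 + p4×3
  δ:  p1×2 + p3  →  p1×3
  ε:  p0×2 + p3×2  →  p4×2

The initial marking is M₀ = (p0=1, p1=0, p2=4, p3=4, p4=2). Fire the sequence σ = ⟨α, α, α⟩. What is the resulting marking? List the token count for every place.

(p0=1, p1=0, p2=1, p3=10, p4=11)

step 1: fire α:  (p0=1, p1=0, p2=4, p3=4, p4=2) → (p0=1, p1=0, p2=3, p3=6, p4=5)
step 2: fire α:  (p0=1, p1=0, p2=3, p3=6, p4=5) → (p0=1, p1=0, p2=2, p3=8, p4=8)
step 3: fire α:  (p0=1, p1=0, p2=2, p3=8, p4=8) → (p0=1, p1=0, p2=1, p3=10, p4=11)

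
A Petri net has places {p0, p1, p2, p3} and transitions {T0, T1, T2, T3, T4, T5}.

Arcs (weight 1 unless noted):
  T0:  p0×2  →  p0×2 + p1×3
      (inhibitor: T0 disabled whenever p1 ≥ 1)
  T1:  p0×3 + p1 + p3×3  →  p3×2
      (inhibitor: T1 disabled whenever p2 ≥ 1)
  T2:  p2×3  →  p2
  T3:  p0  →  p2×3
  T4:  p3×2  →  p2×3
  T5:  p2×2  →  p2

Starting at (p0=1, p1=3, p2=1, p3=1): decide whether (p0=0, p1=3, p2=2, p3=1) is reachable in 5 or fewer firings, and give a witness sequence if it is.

step 1: fire T3:  (p0=1, p1=3, p2=1, p3=1) → (p0=0, p1=3, p2=4, p3=1)
step 2: fire T2:  (p0=0, p1=3, p2=4, p3=1) → (p0=0, p1=3, p2=2, p3=1)

YES — reachable via ⟨T3, T2⟩ (2 firings)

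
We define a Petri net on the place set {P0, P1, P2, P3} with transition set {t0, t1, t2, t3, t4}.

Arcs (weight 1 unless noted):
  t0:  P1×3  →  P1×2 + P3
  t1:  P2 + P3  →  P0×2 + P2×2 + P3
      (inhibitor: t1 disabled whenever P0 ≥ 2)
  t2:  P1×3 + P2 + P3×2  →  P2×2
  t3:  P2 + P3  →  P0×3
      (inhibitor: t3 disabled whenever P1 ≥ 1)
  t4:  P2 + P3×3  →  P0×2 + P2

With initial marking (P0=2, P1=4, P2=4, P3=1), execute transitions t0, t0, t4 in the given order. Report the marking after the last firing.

step 1: fire t0:  (P0=2, P1=4, P2=4, P3=1) → (P0=2, P1=3, P2=4, P3=2)
step 2: fire t0:  (P0=2, P1=3, P2=4, P3=2) → (P0=2, P1=2, P2=4, P3=3)
step 3: fire t4:  (P0=2, P1=2, P2=4, P3=3) → (P0=4, P1=2, P2=4, P3=0)

(P0=4, P1=2, P2=4, P3=0)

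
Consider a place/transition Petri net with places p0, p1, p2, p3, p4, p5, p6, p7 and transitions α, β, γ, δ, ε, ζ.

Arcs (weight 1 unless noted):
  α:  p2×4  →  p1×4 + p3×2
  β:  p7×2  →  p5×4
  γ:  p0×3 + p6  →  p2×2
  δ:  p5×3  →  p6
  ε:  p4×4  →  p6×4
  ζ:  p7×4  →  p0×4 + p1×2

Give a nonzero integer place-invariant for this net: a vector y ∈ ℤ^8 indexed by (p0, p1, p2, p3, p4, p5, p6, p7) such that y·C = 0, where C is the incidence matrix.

y = (p0:2, p1:-4, p2:3, p3:14, p4:0, p5:0, p6:0, p7:0)

Incidence matrix C (rows=places, cols=transitions):
        α    β    γ    δ    ε    ζ
   p0   0    0   -3    0    0    4
   p1   4    0    0    0    0    2
   p2  -4    0    2    0    0    0
   p3   2    0    0    0    0    0
   p4   0    0    0    0   -4    0
   p5   0    4    0   -3    0    0
   p6   0    0   -1    1    4    0
   p7   0   -2    0    0    0   -4

Candidate y = [2, -4, 3, 14, 0, 0, 0, 0]; check y·C column-wise:
  col α: 2·0 + -4·4 + 3·-4 + 14·2 = 0
  col β: 2·0 + -4·0 + 3·0 + 14·0 + 0·4 + 0·-2 = 0
  col γ: 2·-3 + -4·0 + 3·2 + 14·0 + 0·-1 = 0
  col δ: 2·0 + -4·0 + 3·0 + 14·0 + 0·-3 + 0·1 = 0
  col ε: 2·0 + -4·0 + 3·0 + 14·0 + 0·-4 + 0·4 = 0
  col ζ: 2·4 + -4·2 + 3·0 + 14·0 + 0·-4 = 0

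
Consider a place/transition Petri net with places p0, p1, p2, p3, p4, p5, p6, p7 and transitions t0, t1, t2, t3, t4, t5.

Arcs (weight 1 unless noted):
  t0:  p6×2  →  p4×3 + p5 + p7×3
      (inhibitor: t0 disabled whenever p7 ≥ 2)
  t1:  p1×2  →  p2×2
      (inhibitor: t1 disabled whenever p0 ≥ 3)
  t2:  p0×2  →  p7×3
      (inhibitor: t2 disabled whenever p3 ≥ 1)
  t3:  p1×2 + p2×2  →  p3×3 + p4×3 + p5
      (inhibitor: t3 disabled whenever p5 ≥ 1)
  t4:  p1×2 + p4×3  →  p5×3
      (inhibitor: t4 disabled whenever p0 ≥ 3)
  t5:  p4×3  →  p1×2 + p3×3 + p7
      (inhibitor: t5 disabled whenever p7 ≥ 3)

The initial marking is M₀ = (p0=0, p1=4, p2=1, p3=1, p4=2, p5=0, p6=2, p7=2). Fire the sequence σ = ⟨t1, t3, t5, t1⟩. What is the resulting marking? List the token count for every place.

(p0=0, p1=0, p2=3, p3=7, p4=2, p5=1, p6=2, p7=3)

step 1: fire t1:  (p0=0, p1=4, p2=1, p3=1, p4=2, p5=0, p6=2, p7=2) → (p0=0, p1=2, p2=3, p3=1, p4=2, p5=0, p6=2, p7=2)
step 2: fire t3:  (p0=0, p1=2, p2=3, p3=1, p4=2, p5=0, p6=2, p7=2) → (p0=0, p1=0, p2=1, p3=4, p4=5, p5=1, p6=2, p7=2)
step 3: fire t5:  (p0=0, p1=0, p2=1, p3=4, p4=5, p5=1, p6=2, p7=2) → (p0=0, p1=2, p2=1, p3=7, p4=2, p5=1, p6=2, p7=3)
step 4: fire t1:  (p0=0, p1=2, p2=1, p3=7, p4=2, p5=1, p6=2, p7=3) → (p0=0, p1=0, p2=3, p3=7, p4=2, p5=1, p6=2, p7=3)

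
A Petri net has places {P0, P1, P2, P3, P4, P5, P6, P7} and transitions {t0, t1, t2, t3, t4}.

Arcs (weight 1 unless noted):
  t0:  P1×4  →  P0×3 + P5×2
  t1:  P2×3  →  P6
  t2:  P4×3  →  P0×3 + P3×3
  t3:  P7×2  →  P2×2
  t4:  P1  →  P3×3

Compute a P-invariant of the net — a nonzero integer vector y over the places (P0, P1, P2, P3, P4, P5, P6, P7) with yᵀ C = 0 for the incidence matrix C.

Incidence matrix C (rows=places, cols=transitions):
       t0   t1   t2   t3   t4
   P0   3    0    3    0    0
   P1  -4    0    0    0   -1
   P2   0   -3    0    2    0
   P3   0    0    3    0    3
   P4   0    0   -3    0    0
   P5   2    0    0    0    0
   P6   0    1    0    0    0
   P7   0    0    0   -2    0

Candidate y = [4, 3, 0, 1, 5, 0, 0, 0]; check y·C column-wise:
  col t0: 4·3 + 3·-4 + 1·0 + 5·0 + 0·2 = 0
  col t1: 4·0 + 3·0 + 0·-3 + 1·0 + 5·0 + 0·1 = 0
  col t2: 4·3 + 3·0 + 1·3 + 5·-3 = 0
  col t3: 4·0 + 3·0 + 0·2 + 1·0 + 5·0 + 0·-2 = 0
  col t4: 4·0 + 3·-1 + 1·3 + 5·0 = 0

y = (P0:4, P1:3, P2:0, P3:1, P4:5, P5:0, P6:0, P7:0)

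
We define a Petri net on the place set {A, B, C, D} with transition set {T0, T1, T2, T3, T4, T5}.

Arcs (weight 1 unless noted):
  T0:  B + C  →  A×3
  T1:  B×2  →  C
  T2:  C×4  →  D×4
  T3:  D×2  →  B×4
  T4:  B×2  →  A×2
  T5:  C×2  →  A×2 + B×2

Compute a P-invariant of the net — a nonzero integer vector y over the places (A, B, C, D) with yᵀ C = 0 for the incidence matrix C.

y = (A:1, B:1, C:2, D:2)

Incidence matrix C (rows=places, cols=transitions):
       T0   T1   T2   T3   T4   T5
    A   3    0    0    0    2    2
    B  -1   -2    0    4   -2    2
    C  -1    1   -4    0    0   -2
    D   0    0    4   -2    0    0

Candidate y = [1, 1, 2, 2]; check y·C column-wise:
  col T0: 1·3 + 1·-1 + 2·-1 + 2·0 = 0
  col T1: 1·0 + 1·-2 + 2·1 + 2·0 = 0
  col T2: 1·0 + 1·0 + 2·-4 + 2·4 = 0
  col T3: 1·0 + 1·4 + 2·0 + 2·-2 = 0
  col T4: 1·2 + 1·-2 + 2·0 + 2·0 = 0
  col T5: 1·2 + 1·2 + 2·-2 + 2·0 = 0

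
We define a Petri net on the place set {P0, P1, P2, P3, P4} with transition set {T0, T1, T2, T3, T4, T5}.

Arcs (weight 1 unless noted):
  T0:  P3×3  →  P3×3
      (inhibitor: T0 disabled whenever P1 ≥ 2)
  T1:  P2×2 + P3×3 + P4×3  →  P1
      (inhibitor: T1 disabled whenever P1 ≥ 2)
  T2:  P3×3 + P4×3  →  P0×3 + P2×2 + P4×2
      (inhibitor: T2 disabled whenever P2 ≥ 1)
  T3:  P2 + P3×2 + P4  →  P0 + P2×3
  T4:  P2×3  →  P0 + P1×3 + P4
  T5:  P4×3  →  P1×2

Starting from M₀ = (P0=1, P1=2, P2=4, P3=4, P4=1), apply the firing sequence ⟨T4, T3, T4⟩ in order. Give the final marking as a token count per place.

(P0=4, P1=8, P2=0, P3=2, P4=2)

step 1: fire T4:  (P0=1, P1=2, P2=4, P3=4, P4=1) → (P0=2, P1=5, P2=1, P3=4, P4=2)
step 2: fire T3:  (P0=2, P1=5, P2=1, P3=4, P4=2) → (P0=3, P1=5, P2=3, P3=2, P4=1)
step 3: fire T4:  (P0=3, P1=5, P2=3, P3=2, P4=1) → (P0=4, P1=8, P2=0, P3=2, P4=2)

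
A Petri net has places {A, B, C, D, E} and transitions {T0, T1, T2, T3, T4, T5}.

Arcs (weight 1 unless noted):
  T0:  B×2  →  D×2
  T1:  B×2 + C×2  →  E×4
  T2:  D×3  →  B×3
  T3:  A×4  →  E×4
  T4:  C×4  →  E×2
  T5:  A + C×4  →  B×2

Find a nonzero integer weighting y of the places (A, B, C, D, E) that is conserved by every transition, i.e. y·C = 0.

Incidence matrix C (rows=places, cols=transitions):
       T0   T1   T2   T3   T4   T5
    A   0    0    0   -4    0   -1
    B  -2   -2    3    0    0    2
    C   0   -2    0    0   -4   -4
    D   2    0   -3    0    0    0
    E   0    4    0    4    2    0

Candidate y = [2, 3, 1, 3, 2]; check y·C column-wise:
  col T0: 2·0 + 3·-2 + 1·0 + 3·2 + 2·0 = 0
  col T1: 2·0 + 3·-2 + 1·-2 + 3·0 + 2·4 = 0
  col T2: 2·0 + 3·3 + 1·0 + 3·-3 + 2·0 = 0
  col T3: 2·-4 + 3·0 + 1·0 + 3·0 + 2·4 = 0
  col T4: 2·0 + 3·0 + 1·-4 + 3·0 + 2·2 = 0
  col T5: 2·-1 + 3·2 + 1·-4 + 3·0 + 2·0 = 0

y = (A:2, B:3, C:1, D:3, E:2)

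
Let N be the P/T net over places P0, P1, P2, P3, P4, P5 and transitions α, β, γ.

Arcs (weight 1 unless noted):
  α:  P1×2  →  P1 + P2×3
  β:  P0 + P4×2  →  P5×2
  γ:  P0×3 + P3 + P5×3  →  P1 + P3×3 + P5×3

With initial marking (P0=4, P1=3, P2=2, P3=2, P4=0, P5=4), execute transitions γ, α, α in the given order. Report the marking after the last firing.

step 1: fire γ:  (P0=4, P1=3, P2=2, P3=2, P4=0, P5=4) → (P0=1, P1=4, P2=2, P3=4, P4=0, P5=4)
step 2: fire α:  (P0=1, P1=4, P2=2, P3=4, P4=0, P5=4) → (P0=1, P1=3, P2=5, P3=4, P4=0, P5=4)
step 3: fire α:  (P0=1, P1=3, P2=5, P3=4, P4=0, P5=4) → (P0=1, P1=2, P2=8, P3=4, P4=0, P5=4)

(P0=1, P1=2, P2=8, P3=4, P4=0, P5=4)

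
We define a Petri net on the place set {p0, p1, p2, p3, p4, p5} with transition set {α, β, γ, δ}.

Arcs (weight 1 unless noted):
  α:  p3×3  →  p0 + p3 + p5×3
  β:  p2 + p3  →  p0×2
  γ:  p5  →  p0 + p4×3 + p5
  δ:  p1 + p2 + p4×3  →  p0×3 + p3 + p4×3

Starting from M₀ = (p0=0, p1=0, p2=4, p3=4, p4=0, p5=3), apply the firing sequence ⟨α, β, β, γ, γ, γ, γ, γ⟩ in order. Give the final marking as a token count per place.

(p0=10, p1=0, p2=2, p3=0, p4=15, p5=6)

step 1: fire α:  (p0=0, p1=0, p2=4, p3=4, p4=0, p5=3) → (p0=1, p1=0, p2=4, p3=2, p4=0, p5=6)
step 2: fire β:  (p0=1, p1=0, p2=4, p3=2, p4=0, p5=6) → (p0=3, p1=0, p2=3, p3=1, p4=0, p5=6)
step 3: fire β:  (p0=3, p1=0, p2=3, p3=1, p4=0, p5=6) → (p0=5, p1=0, p2=2, p3=0, p4=0, p5=6)
step 4: fire γ:  (p0=5, p1=0, p2=2, p3=0, p4=0, p5=6) → (p0=6, p1=0, p2=2, p3=0, p4=3, p5=6)
step 5: fire γ:  (p0=6, p1=0, p2=2, p3=0, p4=3, p5=6) → (p0=7, p1=0, p2=2, p3=0, p4=6, p5=6)
step 6: fire γ:  (p0=7, p1=0, p2=2, p3=0, p4=6, p5=6) → (p0=8, p1=0, p2=2, p3=0, p4=9, p5=6)
step 7: fire γ:  (p0=8, p1=0, p2=2, p3=0, p4=9, p5=6) → (p0=9, p1=0, p2=2, p3=0, p4=12, p5=6)
step 8: fire γ:  (p0=9, p1=0, p2=2, p3=0, p4=12, p5=6) → (p0=10, p1=0, p2=2, p3=0, p4=15, p5=6)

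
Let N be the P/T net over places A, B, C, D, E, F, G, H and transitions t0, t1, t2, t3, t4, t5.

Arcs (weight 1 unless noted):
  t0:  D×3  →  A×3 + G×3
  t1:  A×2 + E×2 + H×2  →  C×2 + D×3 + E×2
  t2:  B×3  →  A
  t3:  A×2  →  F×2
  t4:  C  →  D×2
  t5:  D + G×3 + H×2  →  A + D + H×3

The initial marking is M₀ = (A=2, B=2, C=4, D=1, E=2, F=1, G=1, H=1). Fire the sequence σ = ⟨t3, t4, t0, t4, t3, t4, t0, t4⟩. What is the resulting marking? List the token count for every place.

(A=4, B=2, C=0, D=3, E=2, F=5, G=7, H=1)

step 1: fire t3:  (A=2, B=2, C=4, D=1, E=2, F=1, G=1, H=1) → (A=0, B=2, C=4, D=1, E=2, F=3, G=1, H=1)
step 2: fire t4:  (A=0, B=2, C=4, D=1, E=2, F=3, G=1, H=1) → (A=0, B=2, C=3, D=3, E=2, F=3, G=1, H=1)
step 3: fire t0:  (A=0, B=2, C=3, D=3, E=2, F=3, G=1, H=1) → (A=3, B=2, C=3, D=0, E=2, F=3, G=4, H=1)
step 4: fire t4:  (A=3, B=2, C=3, D=0, E=2, F=3, G=4, H=1) → (A=3, B=2, C=2, D=2, E=2, F=3, G=4, H=1)
step 5: fire t3:  (A=3, B=2, C=2, D=2, E=2, F=3, G=4, H=1) → (A=1, B=2, C=2, D=2, E=2, F=5, G=4, H=1)
step 6: fire t4:  (A=1, B=2, C=2, D=2, E=2, F=5, G=4, H=1) → (A=1, B=2, C=1, D=4, E=2, F=5, G=4, H=1)
step 7: fire t0:  (A=1, B=2, C=1, D=4, E=2, F=5, G=4, H=1) → (A=4, B=2, C=1, D=1, E=2, F=5, G=7, H=1)
step 8: fire t4:  (A=4, B=2, C=1, D=1, E=2, F=5, G=7, H=1) → (A=4, B=2, C=0, D=3, E=2, F=5, G=7, H=1)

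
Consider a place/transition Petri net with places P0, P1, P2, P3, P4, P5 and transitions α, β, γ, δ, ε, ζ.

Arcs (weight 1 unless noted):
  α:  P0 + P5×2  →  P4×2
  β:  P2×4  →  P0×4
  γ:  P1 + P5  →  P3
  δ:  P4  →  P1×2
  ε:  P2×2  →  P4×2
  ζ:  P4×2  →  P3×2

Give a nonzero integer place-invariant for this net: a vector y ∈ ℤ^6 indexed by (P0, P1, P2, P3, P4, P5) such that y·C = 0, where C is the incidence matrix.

Incidence matrix C (rows=places, cols=transitions):
        α    β    γ    δ    ε    ζ
   P0  -1    4    0    0    0    0
   P1   0    0   -1    2    0    0
   P2   0   -4    0    0   -2    0
   P3   0    0    1    0    0    2
   P4   2    0    0   -1    2   -2
   P5  -2    0   -1    0    0    0

Candidate y = [2, 1, 2, 2, 2, 1]; check y·C column-wise:
  col α: 2·-1 + 1·0 + 2·0 + 2·0 + 2·2 + 1·-2 = 0
  col β: 2·4 + 1·0 + 2·-4 + 2·0 + 2·0 + 1·0 = 0
  col γ: 2·0 + 1·-1 + 2·0 + 2·1 + 2·0 + 1·-1 = 0
  col δ: 2·0 + 1·2 + 2·0 + 2·0 + 2·-1 + 1·0 = 0
  col ε: 2·0 + 1·0 + 2·-2 + 2·0 + 2·2 + 1·0 = 0
  col ζ: 2·0 + 1·0 + 2·0 + 2·2 + 2·-2 + 1·0 = 0

y = (P0:2, P1:1, P2:2, P3:2, P4:2, P5:1)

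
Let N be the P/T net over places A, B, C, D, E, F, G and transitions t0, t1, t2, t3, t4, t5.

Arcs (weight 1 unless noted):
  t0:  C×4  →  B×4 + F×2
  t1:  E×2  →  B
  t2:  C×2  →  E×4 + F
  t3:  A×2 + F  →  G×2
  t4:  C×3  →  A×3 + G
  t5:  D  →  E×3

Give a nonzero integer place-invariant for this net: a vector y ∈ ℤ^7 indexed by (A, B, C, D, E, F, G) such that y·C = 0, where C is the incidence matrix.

y = (A:1, B:2, C:1, D:3, E:1, F:-2, G:0)

Incidence matrix C (rows=places, cols=transitions):
       t0   t1   t2   t3   t4   t5
    A   0    0    0   -2    3    0
    B   4    1    0    0    0    0
    C  -4    0   -2    0   -3    0
    D   0    0    0    0    0   -1
    E   0   -2    4    0    0    3
    F   2    0    1   -1    0    0
    G   0    0    0    2    1    0

Candidate y = [1, 2, 1, 3, 1, -2, 0]; check y·C column-wise:
  col t0: 1·0 + 2·4 + 1·-4 + 3·0 + 1·0 + -2·2 = 0
  col t1: 1·0 + 2·1 + 1·0 + 3·0 + 1·-2 + -2·0 = 0
  col t2: 1·0 + 2·0 + 1·-2 + 3·0 + 1·4 + -2·1 = 0
  col t3: 1·-2 + 2·0 + 1·0 + 3·0 + 1·0 + -2·-1 + 0·2 = 0
  col t4: 1·3 + 2·0 + 1·-3 + 3·0 + 1·0 + -2·0 + 0·1 = 0
  col t5: 1·0 + 2·0 + 1·0 + 3·-1 + 1·3 + -2·0 = 0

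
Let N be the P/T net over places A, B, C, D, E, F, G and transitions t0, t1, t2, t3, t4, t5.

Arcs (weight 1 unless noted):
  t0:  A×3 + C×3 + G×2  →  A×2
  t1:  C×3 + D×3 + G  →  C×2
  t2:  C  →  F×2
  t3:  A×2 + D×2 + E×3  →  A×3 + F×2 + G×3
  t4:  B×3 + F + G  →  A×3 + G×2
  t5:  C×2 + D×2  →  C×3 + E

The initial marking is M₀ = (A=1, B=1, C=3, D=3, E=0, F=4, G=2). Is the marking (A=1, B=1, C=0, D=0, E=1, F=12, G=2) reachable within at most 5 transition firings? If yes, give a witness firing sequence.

depth 0: 1 marking
depth 1: 4 markings reached so far
depth 2: 7 markings reached so far
depth 3: 10 markings reached so far
depth 4: 11 markings reached so far
depth 5: 12 markings reached so far
target is not among the 12 markings reachable within 5 steps

NO — not reachable within 5 firings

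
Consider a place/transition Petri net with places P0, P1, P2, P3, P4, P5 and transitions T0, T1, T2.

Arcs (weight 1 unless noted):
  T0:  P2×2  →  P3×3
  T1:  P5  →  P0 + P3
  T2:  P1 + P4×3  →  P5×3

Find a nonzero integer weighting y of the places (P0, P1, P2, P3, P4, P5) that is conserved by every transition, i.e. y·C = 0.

Incidence matrix C (rows=places, cols=transitions):
       T0   T1   T2
   P0   0    1    0
   P1   0    0   -1
   P2  -2    0    0
   P3   3    1    0
   P4   0    0   -3
   P5   0   -1    3

Candidate y = [2, 0, -3, -2, 0, 0]; check y·C column-wise:
  col T0: 2·0 + -3·-2 + -2·3 = 0
  col T1: 2·1 + -3·0 + -2·1 + 0·-1 = 0
  col T2: 2·0 + 0·-1 + -3·0 + -2·0 + 0·-3 + 0·3 = 0

y = (P0:2, P1:0, P2:-3, P3:-2, P4:0, P5:0)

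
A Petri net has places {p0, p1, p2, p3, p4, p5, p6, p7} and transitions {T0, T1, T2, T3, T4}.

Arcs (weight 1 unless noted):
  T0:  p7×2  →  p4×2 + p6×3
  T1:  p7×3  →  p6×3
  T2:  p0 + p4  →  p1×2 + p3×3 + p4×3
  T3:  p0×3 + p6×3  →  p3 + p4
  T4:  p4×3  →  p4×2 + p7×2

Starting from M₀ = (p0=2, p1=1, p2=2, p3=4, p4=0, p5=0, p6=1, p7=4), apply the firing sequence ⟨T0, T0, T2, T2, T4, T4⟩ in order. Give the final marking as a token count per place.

step 1: fire T0:  (p0=2, p1=1, p2=2, p3=4, p4=0, p5=0, p6=1, p7=4) → (p0=2, p1=1, p2=2, p3=4, p4=2, p5=0, p6=4, p7=2)
step 2: fire T0:  (p0=2, p1=1, p2=2, p3=4, p4=2, p5=0, p6=4, p7=2) → (p0=2, p1=1, p2=2, p3=4, p4=4, p5=0, p6=7, p7=0)
step 3: fire T2:  (p0=2, p1=1, p2=2, p3=4, p4=4, p5=0, p6=7, p7=0) → (p0=1, p1=3, p2=2, p3=7, p4=6, p5=0, p6=7, p7=0)
step 4: fire T2:  (p0=1, p1=3, p2=2, p3=7, p4=6, p5=0, p6=7, p7=0) → (p0=0, p1=5, p2=2, p3=10, p4=8, p5=0, p6=7, p7=0)
step 5: fire T4:  (p0=0, p1=5, p2=2, p3=10, p4=8, p5=0, p6=7, p7=0) → (p0=0, p1=5, p2=2, p3=10, p4=7, p5=0, p6=7, p7=2)
step 6: fire T4:  (p0=0, p1=5, p2=2, p3=10, p4=7, p5=0, p6=7, p7=2) → (p0=0, p1=5, p2=2, p3=10, p4=6, p5=0, p6=7, p7=4)

(p0=0, p1=5, p2=2, p3=10, p4=6, p5=0, p6=7, p7=4)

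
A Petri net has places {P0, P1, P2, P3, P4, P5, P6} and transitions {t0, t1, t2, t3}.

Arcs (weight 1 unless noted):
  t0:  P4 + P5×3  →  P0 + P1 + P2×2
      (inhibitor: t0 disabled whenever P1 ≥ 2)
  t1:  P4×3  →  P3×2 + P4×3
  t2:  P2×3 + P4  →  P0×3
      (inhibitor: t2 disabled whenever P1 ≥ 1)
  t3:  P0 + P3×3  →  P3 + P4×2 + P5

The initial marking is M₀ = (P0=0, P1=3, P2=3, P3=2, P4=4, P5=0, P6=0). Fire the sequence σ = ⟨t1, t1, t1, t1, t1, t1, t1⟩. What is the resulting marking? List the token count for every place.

(P0=0, P1=3, P2=3, P3=16, P4=4, P5=0, P6=0)

step 1: fire t1:  (P0=0, P1=3, P2=3, P3=2, P4=4, P5=0, P6=0) → (P0=0, P1=3, P2=3, P3=4, P4=4, P5=0, P6=0)
step 2: fire t1:  (P0=0, P1=3, P2=3, P3=4, P4=4, P5=0, P6=0) → (P0=0, P1=3, P2=3, P3=6, P4=4, P5=0, P6=0)
step 3: fire t1:  (P0=0, P1=3, P2=3, P3=6, P4=4, P5=0, P6=0) → (P0=0, P1=3, P2=3, P3=8, P4=4, P5=0, P6=0)
step 4: fire t1:  (P0=0, P1=3, P2=3, P3=8, P4=4, P5=0, P6=0) → (P0=0, P1=3, P2=3, P3=10, P4=4, P5=0, P6=0)
step 5: fire t1:  (P0=0, P1=3, P2=3, P3=10, P4=4, P5=0, P6=0) → (P0=0, P1=3, P2=3, P3=12, P4=4, P5=0, P6=0)
step 6: fire t1:  (P0=0, P1=3, P2=3, P3=12, P4=4, P5=0, P6=0) → (P0=0, P1=3, P2=3, P3=14, P4=4, P5=0, P6=0)
step 7: fire t1:  (P0=0, P1=3, P2=3, P3=14, P4=4, P5=0, P6=0) → (P0=0, P1=3, P2=3, P3=16, P4=4, P5=0, P6=0)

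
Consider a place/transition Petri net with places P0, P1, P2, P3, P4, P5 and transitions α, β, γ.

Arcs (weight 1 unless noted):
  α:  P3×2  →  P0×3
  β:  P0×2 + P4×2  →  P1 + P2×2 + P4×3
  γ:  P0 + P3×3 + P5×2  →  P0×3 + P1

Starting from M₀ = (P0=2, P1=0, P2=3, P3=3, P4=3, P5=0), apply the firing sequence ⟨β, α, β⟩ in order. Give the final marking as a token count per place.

(P0=1, P1=2, P2=7, P3=1, P4=5, P5=0)

step 1: fire β:  (P0=2, P1=0, P2=3, P3=3, P4=3, P5=0) → (P0=0, P1=1, P2=5, P3=3, P4=4, P5=0)
step 2: fire α:  (P0=0, P1=1, P2=5, P3=3, P4=4, P5=0) → (P0=3, P1=1, P2=5, P3=1, P4=4, P5=0)
step 3: fire β:  (P0=3, P1=1, P2=5, P3=1, P4=4, P5=0) → (P0=1, P1=2, P2=7, P3=1, P4=5, P5=0)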